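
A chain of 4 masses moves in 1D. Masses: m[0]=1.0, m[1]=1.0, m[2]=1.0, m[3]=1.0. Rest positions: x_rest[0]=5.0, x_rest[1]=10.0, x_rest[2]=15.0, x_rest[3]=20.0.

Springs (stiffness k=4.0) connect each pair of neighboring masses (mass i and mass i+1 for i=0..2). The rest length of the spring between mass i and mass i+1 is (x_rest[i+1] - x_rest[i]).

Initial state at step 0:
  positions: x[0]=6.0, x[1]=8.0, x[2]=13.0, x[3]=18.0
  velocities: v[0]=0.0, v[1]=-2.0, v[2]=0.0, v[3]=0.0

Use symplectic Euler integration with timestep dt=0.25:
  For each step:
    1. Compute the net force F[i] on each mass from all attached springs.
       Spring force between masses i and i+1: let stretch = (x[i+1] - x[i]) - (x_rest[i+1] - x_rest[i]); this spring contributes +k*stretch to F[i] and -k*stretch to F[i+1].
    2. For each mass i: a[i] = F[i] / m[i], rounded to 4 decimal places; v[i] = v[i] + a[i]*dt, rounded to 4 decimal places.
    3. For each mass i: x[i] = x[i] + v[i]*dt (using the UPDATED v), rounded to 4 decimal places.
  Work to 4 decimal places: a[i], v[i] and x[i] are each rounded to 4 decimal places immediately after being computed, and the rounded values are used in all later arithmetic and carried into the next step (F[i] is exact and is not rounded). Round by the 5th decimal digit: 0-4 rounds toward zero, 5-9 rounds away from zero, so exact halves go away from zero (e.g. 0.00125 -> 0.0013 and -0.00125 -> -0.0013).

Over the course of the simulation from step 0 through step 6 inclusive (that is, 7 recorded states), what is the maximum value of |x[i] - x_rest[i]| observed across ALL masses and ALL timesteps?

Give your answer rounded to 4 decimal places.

Step 0: x=[6.0000 8.0000 13.0000 18.0000] v=[0.0000 -2.0000 0.0000 0.0000]
Step 1: x=[5.2500 8.2500 13.0000 18.0000] v=[-3.0000 1.0000 0.0000 0.0000]
Step 2: x=[4.0000 8.9375 13.0625 18.0000] v=[-5.0000 2.7500 0.2500 0.0000]
Step 3: x=[2.7344 9.4219 13.3281 18.0156] v=[-5.0625 1.9375 1.0625 0.0625]
Step 4: x=[1.8907 9.2110 13.7891 18.1094] v=[-3.3750 -0.8438 1.8438 0.3750]
Step 5: x=[1.6270 8.3145 14.1856 18.3731] v=[-1.0547 -3.5860 1.5860 1.0547]
Step 6: x=[1.7852 7.2139 14.1612 18.8399] v=[0.6328 -4.4024 -0.0976 1.8672]
Max displacement = 3.3730

Answer: 3.3730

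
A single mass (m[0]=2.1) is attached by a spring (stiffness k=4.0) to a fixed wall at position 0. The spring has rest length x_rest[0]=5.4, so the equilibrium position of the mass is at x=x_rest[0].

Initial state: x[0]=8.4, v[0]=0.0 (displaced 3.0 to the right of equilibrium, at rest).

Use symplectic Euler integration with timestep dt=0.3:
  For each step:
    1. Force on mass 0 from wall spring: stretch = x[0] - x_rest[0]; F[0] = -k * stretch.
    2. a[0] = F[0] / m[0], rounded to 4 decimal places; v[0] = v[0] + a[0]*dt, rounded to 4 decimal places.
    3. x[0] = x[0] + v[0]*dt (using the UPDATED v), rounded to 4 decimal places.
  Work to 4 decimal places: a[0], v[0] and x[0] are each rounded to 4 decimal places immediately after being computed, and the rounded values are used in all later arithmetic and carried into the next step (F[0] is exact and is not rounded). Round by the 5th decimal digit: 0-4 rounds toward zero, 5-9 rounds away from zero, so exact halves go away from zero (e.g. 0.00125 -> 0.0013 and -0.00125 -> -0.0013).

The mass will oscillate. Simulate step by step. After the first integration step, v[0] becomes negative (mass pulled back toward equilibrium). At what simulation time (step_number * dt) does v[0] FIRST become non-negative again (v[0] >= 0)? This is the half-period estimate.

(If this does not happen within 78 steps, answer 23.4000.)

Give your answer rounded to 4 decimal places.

Step 0: x=[8.4000] v=[0.0000]
Step 1: x=[7.8857] v=[-1.7143]
Step 2: x=[6.9453] v=[-3.1347]
Step 3: x=[5.7400] v=[-4.0177]
Step 4: x=[4.4764] v=[-4.2120]
Step 5: x=[3.3711] v=[-3.6842]
Step 6: x=[2.6137] v=[-2.5248]
Step 7: x=[2.3339] v=[-0.9326]
Step 8: x=[2.5798] v=[0.8195]
First v>=0 after going negative at step 8, time=2.4000

Answer: 2.4000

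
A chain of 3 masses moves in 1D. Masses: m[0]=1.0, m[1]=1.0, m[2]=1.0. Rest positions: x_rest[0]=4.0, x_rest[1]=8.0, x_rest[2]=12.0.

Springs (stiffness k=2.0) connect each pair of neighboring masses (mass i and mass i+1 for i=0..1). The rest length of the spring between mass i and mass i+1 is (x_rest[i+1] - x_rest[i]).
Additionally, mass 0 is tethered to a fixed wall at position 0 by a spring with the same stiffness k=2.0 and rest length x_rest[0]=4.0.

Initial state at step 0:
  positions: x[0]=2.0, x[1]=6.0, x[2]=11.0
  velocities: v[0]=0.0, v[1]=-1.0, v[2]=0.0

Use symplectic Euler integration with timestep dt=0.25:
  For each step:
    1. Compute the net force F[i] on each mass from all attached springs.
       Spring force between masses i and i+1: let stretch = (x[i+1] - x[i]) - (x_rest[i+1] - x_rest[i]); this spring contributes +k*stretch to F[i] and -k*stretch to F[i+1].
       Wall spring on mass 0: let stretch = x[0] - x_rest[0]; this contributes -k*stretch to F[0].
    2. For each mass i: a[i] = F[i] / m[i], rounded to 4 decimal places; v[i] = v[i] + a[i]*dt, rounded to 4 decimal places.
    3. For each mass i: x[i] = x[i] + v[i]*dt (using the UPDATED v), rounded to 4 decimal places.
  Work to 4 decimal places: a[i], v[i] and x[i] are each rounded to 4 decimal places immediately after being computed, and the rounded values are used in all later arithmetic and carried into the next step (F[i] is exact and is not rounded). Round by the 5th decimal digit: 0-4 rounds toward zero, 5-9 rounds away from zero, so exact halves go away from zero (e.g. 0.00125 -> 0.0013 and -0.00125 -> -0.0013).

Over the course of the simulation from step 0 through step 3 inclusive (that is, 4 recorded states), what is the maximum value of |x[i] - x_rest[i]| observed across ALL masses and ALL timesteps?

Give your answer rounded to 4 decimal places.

Step 0: x=[2.0000 6.0000 11.0000] v=[0.0000 -1.0000 0.0000]
Step 1: x=[2.2500 5.8750 10.8750] v=[1.0000 -0.5000 -0.5000]
Step 2: x=[2.6719 5.9219 10.6250] v=[1.6875 0.1875 -1.0000]
Step 3: x=[3.1661 6.1504 10.2871] v=[1.9766 0.9141 -1.3516]
Max displacement = 2.1250

Answer: 2.1250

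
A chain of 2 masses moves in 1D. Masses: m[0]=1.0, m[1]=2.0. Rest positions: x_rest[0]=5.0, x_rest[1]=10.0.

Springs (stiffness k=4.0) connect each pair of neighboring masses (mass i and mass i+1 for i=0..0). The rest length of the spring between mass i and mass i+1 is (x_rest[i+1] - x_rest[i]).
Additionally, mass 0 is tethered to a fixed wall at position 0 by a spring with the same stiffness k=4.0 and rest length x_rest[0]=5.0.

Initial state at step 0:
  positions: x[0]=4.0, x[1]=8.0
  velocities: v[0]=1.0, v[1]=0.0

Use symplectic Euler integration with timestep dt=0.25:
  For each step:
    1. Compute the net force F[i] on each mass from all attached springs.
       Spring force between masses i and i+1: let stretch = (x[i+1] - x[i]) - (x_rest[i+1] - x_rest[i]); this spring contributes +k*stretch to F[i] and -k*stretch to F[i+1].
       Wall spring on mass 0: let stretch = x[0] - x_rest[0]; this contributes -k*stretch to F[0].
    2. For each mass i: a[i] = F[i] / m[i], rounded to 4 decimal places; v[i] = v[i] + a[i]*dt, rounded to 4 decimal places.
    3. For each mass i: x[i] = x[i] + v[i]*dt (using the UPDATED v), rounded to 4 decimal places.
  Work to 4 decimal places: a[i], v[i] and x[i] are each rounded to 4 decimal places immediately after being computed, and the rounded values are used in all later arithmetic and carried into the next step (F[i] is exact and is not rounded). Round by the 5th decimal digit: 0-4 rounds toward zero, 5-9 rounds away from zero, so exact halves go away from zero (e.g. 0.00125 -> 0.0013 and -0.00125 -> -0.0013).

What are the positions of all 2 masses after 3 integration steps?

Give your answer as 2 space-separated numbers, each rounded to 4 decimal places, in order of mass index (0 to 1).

Answer: 4.4571 8.7832

Derivation:
Step 0: x=[4.0000 8.0000] v=[1.0000 0.0000]
Step 1: x=[4.2500 8.1250] v=[1.0000 0.5000]
Step 2: x=[4.4063 8.3906] v=[0.6250 1.0625]
Step 3: x=[4.4571 8.7832] v=[0.2030 1.5704]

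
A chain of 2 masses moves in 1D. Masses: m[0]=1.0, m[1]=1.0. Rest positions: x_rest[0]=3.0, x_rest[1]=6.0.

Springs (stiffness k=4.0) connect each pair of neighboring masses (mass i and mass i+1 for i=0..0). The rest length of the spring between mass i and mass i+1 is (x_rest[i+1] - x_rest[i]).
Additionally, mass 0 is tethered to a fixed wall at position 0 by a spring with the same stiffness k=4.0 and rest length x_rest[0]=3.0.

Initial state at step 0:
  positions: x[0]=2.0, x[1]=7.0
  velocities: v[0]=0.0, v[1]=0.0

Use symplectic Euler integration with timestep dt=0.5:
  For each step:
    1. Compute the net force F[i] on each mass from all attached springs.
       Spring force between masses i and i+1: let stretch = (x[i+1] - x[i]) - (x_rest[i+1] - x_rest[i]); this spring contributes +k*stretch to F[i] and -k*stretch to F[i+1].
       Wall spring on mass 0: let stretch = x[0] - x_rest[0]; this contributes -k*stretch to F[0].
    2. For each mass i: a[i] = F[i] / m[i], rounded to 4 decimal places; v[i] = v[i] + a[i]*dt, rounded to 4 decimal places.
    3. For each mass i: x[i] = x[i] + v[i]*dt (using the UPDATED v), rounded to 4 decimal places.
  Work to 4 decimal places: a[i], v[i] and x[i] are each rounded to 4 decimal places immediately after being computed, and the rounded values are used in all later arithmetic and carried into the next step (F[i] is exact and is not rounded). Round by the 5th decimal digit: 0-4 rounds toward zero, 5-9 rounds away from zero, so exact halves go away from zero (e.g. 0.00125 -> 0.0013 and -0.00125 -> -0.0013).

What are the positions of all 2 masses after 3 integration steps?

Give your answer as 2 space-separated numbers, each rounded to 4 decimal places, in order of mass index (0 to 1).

Answer: 1.0000 7.0000

Derivation:
Step 0: x=[2.0000 7.0000] v=[0.0000 0.0000]
Step 1: x=[5.0000 5.0000] v=[6.0000 -4.0000]
Step 2: x=[3.0000 6.0000] v=[-4.0000 2.0000]
Step 3: x=[1.0000 7.0000] v=[-4.0000 2.0000]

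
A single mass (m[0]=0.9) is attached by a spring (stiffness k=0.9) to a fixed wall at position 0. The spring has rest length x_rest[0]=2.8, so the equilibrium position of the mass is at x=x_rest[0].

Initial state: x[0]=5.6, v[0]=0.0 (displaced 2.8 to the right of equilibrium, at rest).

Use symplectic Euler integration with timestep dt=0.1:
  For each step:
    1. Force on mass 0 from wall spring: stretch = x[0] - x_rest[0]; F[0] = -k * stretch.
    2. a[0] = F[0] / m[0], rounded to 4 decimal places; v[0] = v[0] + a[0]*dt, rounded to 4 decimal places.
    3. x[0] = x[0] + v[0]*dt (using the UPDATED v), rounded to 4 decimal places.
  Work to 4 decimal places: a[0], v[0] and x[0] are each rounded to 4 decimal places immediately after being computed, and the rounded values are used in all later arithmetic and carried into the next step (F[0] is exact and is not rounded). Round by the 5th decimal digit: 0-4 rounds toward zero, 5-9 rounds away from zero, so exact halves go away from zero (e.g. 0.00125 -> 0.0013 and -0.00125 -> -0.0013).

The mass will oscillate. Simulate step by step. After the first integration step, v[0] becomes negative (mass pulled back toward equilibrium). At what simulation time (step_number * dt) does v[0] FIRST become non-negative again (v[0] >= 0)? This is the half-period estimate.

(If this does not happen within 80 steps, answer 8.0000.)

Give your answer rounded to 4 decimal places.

Step 0: x=[5.6000] v=[0.0000]
Step 1: x=[5.5720] v=[-0.2800]
Step 2: x=[5.5163] v=[-0.5572]
Step 3: x=[5.4334] v=[-0.8288]
Step 4: x=[5.3242] v=[-1.0921]
Step 5: x=[5.1898] v=[-1.3445]
Step 6: x=[5.0315] v=[-1.5835]
Step 7: x=[4.8508] v=[-1.8067]
Step 8: x=[4.6496] v=[-2.0118]
Step 9: x=[4.4299] v=[-2.1968]
Step 10: x=[4.1939] v=[-2.3598]
Step 11: x=[3.9440] v=[-2.4992]
Step 12: x=[3.6826] v=[-2.6136]
Step 13: x=[3.4124] v=[-2.7019]
Step 14: x=[3.1361] v=[-2.7631]
Step 15: x=[2.8564] v=[-2.7967]
Step 16: x=[2.5762] v=[-2.8023]
Step 17: x=[2.2982] v=[-2.7799]
Step 18: x=[2.0252] v=[-2.7297]
Step 19: x=[1.7600] v=[-2.6522]
Step 20: x=[1.5052] v=[-2.5482]
Step 21: x=[1.2633] v=[-2.4187]
Step 22: x=[1.0368] v=[-2.2650]
Step 23: x=[0.8279] v=[-2.0887]
Step 24: x=[0.6388] v=[-1.8915]
Step 25: x=[0.4713] v=[-1.6754]
Step 26: x=[0.3271] v=[-1.4425]
Step 27: x=[0.2076] v=[-1.1952]
Step 28: x=[0.1140] v=[-0.9360]
Step 29: x=[0.0473] v=[-0.6674]
Step 30: x=[0.0081] v=[-0.3921]
Step 31: x=[-0.0032] v=[-0.1129]
Step 32: x=[0.0135] v=[0.1674]
First v>=0 after going negative at step 32, time=3.2000

Answer: 3.2000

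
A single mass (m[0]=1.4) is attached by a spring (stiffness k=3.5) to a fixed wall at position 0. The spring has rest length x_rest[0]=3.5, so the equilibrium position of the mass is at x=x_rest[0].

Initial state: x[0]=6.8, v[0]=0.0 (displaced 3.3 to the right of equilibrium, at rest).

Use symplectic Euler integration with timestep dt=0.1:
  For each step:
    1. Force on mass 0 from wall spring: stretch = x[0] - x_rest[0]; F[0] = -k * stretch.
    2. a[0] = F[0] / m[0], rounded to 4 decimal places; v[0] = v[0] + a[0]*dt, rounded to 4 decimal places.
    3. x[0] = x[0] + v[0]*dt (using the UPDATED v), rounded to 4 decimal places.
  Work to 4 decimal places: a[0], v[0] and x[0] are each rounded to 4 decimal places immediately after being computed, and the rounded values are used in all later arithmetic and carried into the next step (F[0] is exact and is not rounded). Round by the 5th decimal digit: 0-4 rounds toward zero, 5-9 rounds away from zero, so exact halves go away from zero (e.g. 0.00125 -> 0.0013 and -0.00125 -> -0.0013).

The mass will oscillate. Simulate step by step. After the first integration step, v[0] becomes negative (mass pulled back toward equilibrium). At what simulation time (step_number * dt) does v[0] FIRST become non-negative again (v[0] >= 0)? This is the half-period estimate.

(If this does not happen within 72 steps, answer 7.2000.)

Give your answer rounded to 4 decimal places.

Step 0: x=[6.8000] v=[0.0000]
Step 1: x=[6.7175] v=[-0.8250]
Step 2: x=[6.5546] v=[-1.6294]
Step 3: x=[6.3153] v=[-2.3931]
Step 4: x=[6.0056] v=[-3.0969]
Step 5: x=[5.6333] v=[-3.7233]
Step 6: x=[5.2076] v=[-4.2566]
Step 7: x=[4.7393] v=[-4.6835]
Step 8: x=[4.2400] v=[-4.9933]
Step 9: x=[3.7222] v=[-5.1783]
Step 10: x=[3.1988] v=[-5.2339]
Step 11: x=[2.6829] v=[-5.1586]
Step 12: x=[2.1875] v=[-4.9543]
Step 13: x=[1.7249] v=[-4.6262]
Step 14: x=[1.3067] v=[-4.1824]
Step 15: x=[0.9433] v=[-3.6341]
Step 16: x=[0.6438] v=[-2.9949]
Step 17: x=[0.4157] v=[-2.2809]
Step 18: x=[0.2647] v=[-1.5098]
Step 19: x=[0.1946] v=[-0.7010]
Step 20: x=[0.2071] v=[0.1254]
First v>=0 after going negative at step 20, time=2.0000

Answer: 2.0000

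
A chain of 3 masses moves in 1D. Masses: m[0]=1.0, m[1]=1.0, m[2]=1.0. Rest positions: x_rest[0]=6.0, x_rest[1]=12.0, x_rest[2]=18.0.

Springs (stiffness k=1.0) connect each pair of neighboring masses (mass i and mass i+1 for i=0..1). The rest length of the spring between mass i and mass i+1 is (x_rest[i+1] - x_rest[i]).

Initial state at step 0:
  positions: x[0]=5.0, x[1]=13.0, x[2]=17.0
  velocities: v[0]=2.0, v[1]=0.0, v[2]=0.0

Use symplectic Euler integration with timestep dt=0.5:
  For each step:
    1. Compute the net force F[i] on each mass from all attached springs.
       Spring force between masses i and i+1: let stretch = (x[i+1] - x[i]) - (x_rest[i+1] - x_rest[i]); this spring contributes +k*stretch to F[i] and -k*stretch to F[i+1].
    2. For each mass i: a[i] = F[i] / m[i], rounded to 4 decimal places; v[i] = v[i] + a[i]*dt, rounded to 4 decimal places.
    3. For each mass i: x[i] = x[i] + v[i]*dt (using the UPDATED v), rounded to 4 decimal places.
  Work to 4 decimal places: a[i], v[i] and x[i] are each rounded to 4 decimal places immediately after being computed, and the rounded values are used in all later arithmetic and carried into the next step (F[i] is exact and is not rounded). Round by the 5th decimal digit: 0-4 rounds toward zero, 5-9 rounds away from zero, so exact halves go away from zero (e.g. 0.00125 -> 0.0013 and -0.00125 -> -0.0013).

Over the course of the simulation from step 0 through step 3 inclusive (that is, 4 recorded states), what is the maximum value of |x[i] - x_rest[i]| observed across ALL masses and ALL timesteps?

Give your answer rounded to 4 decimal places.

Answer: 2.5313

Derivation:
Step 0: x=[5.0000 13.0000 17.0000] v=[2.0000 0.0000 0.0000]
Step 1: x=[6.5000 12.0000 17.5000] v=[3.0000 -2.0000 1.0000]
Step 2: x=[7.8750 11.0000 18.1250] v=[2.7500 -2.0000 1.2500]
Step 3: x=[8.5313 11.0000 18.4688] v=[1.3125 0.0000 0.6875]
Max displacement = 2.5313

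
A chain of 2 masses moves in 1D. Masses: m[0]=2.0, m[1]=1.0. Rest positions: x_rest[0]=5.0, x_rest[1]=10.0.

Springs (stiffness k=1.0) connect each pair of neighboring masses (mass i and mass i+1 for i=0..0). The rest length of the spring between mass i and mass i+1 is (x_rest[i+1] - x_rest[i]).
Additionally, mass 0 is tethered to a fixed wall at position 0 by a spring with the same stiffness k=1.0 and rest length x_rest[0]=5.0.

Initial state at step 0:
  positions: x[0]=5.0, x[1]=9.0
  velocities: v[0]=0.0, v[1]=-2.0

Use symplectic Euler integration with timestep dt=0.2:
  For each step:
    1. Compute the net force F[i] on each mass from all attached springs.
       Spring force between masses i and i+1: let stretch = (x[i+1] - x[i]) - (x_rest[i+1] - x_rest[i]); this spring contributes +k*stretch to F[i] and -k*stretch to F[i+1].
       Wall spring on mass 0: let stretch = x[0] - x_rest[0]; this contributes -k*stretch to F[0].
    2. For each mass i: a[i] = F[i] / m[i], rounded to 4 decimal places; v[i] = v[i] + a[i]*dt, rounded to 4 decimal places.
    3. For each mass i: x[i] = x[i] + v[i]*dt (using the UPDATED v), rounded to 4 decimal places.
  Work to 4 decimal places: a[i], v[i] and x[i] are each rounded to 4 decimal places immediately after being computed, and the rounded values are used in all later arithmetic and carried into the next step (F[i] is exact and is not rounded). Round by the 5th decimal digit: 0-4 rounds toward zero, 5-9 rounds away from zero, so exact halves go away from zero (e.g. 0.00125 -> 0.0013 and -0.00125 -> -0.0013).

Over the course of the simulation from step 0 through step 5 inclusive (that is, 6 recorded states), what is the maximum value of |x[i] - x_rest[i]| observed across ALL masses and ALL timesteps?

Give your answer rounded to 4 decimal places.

Step 0: x=[5.0000 9.0000] v=[0.0000 -2.0000]
Step 1: x=[4.9800 8.6400] v=[-0.1000 -1.8000]
Step 2: x=[4.9336 8.3336] v=[-0.2320 -1.5320]
Step 3: x=[4.8565 8.0912] v=[-0.3854 -1.2120]
Step 4: x=[4.7470 7.9194] v=[-0.5476 -0.8589]
Step 5: x=[4.6060 7.8207] v=[-0.7051 -0.4934]
Max displacement = 2.1793

Answer: 2.1793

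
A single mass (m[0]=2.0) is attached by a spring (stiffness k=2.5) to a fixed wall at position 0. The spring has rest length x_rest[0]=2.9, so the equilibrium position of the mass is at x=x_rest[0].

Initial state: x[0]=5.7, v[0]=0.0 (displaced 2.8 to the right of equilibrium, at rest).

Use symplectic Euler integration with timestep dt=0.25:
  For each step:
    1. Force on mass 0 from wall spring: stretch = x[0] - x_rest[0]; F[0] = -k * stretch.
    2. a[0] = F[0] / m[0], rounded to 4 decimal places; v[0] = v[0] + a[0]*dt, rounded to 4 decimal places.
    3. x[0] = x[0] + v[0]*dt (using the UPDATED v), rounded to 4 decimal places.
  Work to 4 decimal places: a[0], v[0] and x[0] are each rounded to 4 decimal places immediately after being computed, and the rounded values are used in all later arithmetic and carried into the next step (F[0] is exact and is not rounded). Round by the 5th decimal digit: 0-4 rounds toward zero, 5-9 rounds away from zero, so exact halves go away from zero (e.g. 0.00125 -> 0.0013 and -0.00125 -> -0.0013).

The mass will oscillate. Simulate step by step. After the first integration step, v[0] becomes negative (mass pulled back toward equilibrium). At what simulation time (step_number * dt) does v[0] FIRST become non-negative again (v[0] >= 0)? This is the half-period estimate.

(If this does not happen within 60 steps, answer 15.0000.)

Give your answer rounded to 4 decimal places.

Answer: 3.0000

Derivation:
Step 0: x=[5.7000] v=[0.0000]
Step 1: x=[5.4813] v=[-0.8750]
Step 2: x=[5.0609] v=[-1.6817]
Step 3: x=[4.4717] v=[-2.3570]
Step 4: x=[3.7597] v=[-2.8482]
Step 5: x=[2.9805] v=[-3.1169]
Step 6: x=[2.1950] v=[-3.1421]
Step 7: x=[1.4646] v=[-2.9218]
Step 8: x=[0.8463] v=[-2.4732]
Step 9: x=[0.3885] v=[-1.8314]
Step 10: x=[0.1269] v=[-1.0466]
Step 11: x=[0.0819] v=[-0.1800]
Step 12: x=[0.2571] v=[0.7007]
First v>=0 after going negative at step 12, time=3.0000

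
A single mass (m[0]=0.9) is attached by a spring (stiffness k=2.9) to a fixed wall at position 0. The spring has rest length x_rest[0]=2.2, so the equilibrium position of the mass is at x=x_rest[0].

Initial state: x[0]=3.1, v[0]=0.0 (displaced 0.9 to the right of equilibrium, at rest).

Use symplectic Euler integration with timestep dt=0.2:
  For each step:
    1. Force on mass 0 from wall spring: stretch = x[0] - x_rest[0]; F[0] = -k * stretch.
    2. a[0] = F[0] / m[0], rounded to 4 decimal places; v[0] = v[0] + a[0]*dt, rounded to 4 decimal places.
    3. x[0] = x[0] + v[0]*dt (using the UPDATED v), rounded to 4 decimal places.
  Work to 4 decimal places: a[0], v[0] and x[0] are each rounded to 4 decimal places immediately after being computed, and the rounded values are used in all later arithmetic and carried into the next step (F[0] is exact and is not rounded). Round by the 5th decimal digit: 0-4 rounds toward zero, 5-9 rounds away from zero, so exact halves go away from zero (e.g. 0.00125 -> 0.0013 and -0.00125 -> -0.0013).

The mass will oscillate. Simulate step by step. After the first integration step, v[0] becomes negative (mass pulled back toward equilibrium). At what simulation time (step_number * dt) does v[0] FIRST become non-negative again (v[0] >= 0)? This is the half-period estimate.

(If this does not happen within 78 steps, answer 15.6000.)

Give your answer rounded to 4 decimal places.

Answer: 1.8000

Derivation:
Step 0: x=[3.1000] v=[0.0000]
Step 1: x=[2.9840] v=[-0.5800]
Step 2: x=[2.7670] v=[-1.0852]
Step 3: x=[2.4769] v=[-1.4506]
Step 4: x=[2.1511] v=[-1.6290]
Step 5: x=[1.8316] v=[-1.5975]
Step 6: x=[1.5596] v=[-1.3601]
Step 7: x=[1.3701] v=[-0.9474]
Step 8: x=[1.2876] v=[-0.4126]
Step 9: x=[1.3227] v=[0.1754]
First v>=0 after going negative at step 9, time=1.8000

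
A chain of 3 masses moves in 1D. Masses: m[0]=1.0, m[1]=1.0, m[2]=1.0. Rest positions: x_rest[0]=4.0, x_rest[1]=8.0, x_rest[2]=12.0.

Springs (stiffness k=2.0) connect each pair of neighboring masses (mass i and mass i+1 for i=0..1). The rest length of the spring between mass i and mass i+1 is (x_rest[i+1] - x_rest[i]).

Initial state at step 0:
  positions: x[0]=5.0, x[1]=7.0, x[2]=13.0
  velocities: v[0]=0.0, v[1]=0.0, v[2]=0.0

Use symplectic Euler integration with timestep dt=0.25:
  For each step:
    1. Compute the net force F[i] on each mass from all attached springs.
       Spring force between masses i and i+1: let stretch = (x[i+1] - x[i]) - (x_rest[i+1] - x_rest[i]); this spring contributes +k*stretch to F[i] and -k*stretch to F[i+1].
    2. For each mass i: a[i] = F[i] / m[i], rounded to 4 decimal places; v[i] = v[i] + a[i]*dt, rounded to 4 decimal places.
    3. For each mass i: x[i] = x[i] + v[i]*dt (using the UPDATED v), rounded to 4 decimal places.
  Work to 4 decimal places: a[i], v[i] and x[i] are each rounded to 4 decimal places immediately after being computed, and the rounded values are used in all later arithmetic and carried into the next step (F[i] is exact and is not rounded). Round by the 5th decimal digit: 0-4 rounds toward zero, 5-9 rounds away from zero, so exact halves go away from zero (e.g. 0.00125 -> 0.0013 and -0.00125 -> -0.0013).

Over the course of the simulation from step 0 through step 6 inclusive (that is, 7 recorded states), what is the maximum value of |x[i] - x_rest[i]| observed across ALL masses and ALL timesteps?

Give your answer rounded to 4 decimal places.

Answer: 1.6788

Derivation:
Step 0: x=[5.0000 7.0000 13.0000] v=[0.0000 0.0000 0.0000]
Step 1: x=[4.7500 7.5000 12.7500] v=[-1.0000 2.0000 -1.0000]
Step 2: x=[4.3438 8.3125 12.3438] v=[-1.6250 3.2500 -1.6250]
Step 3: x=[3.9336 9.1328 11.9336] v=[-1.6407 3.2813 -1.6407]
Step 4: x=[3.6733 9.6533 11.6733] v=[-1.0411 2.0821 -1.0411]
Step 5: x=[3.6605 9.6788 11.6605] v=[-0.0511 0.1021 -0.0511]
Step 6: x=[3.9000 9.1998 11.9000] v=[0.9581 -1.9162 0.9581]
Max displacement = 1.6788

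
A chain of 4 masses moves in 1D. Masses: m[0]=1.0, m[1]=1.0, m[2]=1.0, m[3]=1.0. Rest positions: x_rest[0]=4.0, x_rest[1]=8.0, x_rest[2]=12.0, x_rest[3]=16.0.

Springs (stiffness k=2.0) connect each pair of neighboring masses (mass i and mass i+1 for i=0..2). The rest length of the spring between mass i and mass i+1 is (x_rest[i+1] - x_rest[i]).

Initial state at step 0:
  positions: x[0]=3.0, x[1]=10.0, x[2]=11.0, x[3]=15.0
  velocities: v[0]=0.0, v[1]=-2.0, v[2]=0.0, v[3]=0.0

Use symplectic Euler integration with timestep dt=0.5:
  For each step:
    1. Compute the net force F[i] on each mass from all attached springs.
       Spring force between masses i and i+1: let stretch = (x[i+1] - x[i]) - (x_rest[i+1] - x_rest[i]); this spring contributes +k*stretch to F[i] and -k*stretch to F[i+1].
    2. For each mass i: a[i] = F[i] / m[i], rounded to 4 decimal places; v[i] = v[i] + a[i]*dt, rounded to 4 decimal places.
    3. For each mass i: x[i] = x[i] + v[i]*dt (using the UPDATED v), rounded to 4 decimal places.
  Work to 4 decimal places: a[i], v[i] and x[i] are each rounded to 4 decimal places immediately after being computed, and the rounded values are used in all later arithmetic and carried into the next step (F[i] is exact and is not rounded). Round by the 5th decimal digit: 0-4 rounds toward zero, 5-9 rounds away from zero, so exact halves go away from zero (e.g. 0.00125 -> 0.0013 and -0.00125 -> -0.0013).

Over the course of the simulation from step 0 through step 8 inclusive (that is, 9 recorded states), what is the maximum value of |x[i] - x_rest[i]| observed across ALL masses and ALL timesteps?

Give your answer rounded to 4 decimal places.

Answer: 5.2812

Derivation:
Step 0: x=[3.0000 10.0000 11.0000 15.0000] v=[0.0000 -2.0000 0.0000 0.0000]
Step 1: x=[4.5000 6.0000 12.5000 15.0000] v=[3.0000 -8.0000 3.0000 0.0000]
Step 2: x=[4.7500 4.5000 12.0000 15.7500] v=[0.5000 -3.0000 -1.0000 1.5000]
Step 3: x=[2.8750 6.8750 9.6250 16.6250] v=[-3.7500 4.7500 -4.7500 1.7500]
Step 4: x=[1.0000 8.6250 9.3750 16.0000] v=[-3.7500 3.5000 -0.5000 -1.2500]
Step 5: x=[0.9375 6.9375 12.0625 14.0625] v=[-0.1250 -3.3750 5.3750 -3.8750]
Step 6: x=[1.8750 4.8125 13.1875 13.1250] v=[1.8750 -4.2500 2.2500 -1.8750]
Step 7: x=[2.2813 5.4063 10.0938 14.2188] v=[0.8125 1.1875 -6.1875 2.1875]
Step 8: x=[2.2501 6.7813 6.7188 15.2501] v=[-0.0625 2.7500 -6.7500 2.0625]
Max displacement = 5.2812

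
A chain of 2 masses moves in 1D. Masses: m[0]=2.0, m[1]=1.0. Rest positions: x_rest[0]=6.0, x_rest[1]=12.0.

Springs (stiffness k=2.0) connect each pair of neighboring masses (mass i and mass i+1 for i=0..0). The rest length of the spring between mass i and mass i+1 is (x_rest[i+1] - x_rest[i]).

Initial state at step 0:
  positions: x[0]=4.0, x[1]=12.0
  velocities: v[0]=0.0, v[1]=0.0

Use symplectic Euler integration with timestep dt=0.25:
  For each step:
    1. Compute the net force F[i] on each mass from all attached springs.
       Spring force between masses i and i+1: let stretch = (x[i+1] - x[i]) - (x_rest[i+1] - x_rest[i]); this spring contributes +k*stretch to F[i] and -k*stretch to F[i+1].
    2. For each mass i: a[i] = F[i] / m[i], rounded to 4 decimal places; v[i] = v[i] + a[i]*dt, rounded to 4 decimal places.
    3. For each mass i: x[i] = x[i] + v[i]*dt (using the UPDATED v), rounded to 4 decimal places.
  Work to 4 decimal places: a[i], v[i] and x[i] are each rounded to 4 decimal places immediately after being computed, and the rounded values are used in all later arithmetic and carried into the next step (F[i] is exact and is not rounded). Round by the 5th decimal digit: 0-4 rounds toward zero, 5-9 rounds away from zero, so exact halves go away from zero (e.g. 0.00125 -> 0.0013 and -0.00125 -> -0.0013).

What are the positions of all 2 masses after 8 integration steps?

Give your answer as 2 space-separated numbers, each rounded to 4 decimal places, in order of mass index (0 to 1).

Step 0: x=[4.0000 12.0000] v=[0.0000 0.0000]
Step 1: x=[4.1250 11.7500] v=[0.5000 -1.0000]
Step 2: x=[4.3516 11.2969] v=[0.9063 -1.8125]
Step 3: x=[4.6373 10.7256] v=[1.1426 -2.2852]
Step 4: x=[4.9285 10.1433] v=[1.1647 -2.3294]
Step 5: x=[5.1706 9.6591] v=[0.9684 -1.9368]
Step 6: x=[5.3182 9.3638] v=[0.5905 -1.1811]
Step 7: x=[5.3437 9.3128] v=[0.1019 -0.2039]
Step 8: x=[5.2423 9.5157] v=[-0.4058 0.8116]

Answer: 5.2423 9.5157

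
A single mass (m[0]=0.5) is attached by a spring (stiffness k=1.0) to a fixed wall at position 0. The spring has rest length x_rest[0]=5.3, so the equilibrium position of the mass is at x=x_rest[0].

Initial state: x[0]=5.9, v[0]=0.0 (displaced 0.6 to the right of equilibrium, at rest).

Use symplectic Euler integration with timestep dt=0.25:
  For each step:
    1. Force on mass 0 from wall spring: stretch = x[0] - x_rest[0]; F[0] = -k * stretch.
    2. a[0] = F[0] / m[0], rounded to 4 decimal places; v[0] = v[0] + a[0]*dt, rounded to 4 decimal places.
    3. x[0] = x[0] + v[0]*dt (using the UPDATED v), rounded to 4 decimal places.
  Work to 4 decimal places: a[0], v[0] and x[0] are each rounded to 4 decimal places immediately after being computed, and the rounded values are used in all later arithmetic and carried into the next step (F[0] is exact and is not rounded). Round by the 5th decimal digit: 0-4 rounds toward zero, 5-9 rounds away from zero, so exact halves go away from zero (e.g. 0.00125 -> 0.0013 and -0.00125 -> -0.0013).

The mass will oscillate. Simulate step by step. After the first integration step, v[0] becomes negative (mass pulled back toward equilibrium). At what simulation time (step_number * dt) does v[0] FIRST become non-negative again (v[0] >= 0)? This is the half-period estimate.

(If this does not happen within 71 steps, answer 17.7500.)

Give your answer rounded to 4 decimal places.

Step 0: x=[5.9000] v=[0.0000]
Step 1: x=[5.8250] v=[-0.3000]
Step 2: x=[5.6844] v=[-0.5625]
Step 3: x=[5.4957] v=[-0.7547]
Step 4: x=[5.2826] v=[-0.8526]
Step 5: x=[5.0716] v=[-0.8439]
Step 6: x=[4.8892] v=[-0.7297]
Step 7: x=[4.7581] v=[-0.5243]
Step 8: x=[4.6948] v=[-0.2534]
Step 9: x=[4.7071] v=[0.0492]
First v>=0 after going negative at step 9, time=2.2500

Answer: 2.2500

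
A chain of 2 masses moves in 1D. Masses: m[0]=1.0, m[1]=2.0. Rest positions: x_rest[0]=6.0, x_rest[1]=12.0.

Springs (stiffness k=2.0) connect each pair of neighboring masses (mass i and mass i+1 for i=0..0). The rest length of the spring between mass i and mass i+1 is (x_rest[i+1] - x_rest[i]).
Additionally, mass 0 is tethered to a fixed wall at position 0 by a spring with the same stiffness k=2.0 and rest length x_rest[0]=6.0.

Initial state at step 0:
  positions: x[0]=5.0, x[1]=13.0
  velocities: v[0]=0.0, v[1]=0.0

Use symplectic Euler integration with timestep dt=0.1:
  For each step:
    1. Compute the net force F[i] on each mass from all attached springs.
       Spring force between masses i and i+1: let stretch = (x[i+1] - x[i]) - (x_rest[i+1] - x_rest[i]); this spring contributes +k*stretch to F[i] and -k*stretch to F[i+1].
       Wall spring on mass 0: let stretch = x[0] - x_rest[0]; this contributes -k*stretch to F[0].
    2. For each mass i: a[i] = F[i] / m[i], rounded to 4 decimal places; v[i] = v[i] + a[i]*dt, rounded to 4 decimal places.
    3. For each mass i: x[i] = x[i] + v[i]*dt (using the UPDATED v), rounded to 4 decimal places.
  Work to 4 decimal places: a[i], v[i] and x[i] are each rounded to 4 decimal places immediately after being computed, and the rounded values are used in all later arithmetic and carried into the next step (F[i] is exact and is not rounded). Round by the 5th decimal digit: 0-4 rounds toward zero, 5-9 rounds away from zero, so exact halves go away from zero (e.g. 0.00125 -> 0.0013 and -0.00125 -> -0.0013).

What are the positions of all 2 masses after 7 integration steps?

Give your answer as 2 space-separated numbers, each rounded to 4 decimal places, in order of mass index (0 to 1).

Answer: 6.3533 12.5335

Derivation:
Step 0: x=[5.0000 13.0000] v=[0.0000 0.0000]
Step 1: x=[5.0600 12.9800] v=[0.6000 -0.2000]
Step 2: x=[5.1772 12.9408] v=[1.1720 -0.3920]
Step 3: x=[5.3461 12.8840] v=[1.6893 -0.5684]
Step 4: x=[5.5589 12.8118] v=[2.1277 -0.7222]
Step 5: x=[5.8056 12.7271] v=[2.4665 -0.8475]
Step 6: x=[6.0746 12.6331] v=[2.6897 -0.9397]
Step 7: x=[6.3533 12.5335] v=[2.7865 -0.9956]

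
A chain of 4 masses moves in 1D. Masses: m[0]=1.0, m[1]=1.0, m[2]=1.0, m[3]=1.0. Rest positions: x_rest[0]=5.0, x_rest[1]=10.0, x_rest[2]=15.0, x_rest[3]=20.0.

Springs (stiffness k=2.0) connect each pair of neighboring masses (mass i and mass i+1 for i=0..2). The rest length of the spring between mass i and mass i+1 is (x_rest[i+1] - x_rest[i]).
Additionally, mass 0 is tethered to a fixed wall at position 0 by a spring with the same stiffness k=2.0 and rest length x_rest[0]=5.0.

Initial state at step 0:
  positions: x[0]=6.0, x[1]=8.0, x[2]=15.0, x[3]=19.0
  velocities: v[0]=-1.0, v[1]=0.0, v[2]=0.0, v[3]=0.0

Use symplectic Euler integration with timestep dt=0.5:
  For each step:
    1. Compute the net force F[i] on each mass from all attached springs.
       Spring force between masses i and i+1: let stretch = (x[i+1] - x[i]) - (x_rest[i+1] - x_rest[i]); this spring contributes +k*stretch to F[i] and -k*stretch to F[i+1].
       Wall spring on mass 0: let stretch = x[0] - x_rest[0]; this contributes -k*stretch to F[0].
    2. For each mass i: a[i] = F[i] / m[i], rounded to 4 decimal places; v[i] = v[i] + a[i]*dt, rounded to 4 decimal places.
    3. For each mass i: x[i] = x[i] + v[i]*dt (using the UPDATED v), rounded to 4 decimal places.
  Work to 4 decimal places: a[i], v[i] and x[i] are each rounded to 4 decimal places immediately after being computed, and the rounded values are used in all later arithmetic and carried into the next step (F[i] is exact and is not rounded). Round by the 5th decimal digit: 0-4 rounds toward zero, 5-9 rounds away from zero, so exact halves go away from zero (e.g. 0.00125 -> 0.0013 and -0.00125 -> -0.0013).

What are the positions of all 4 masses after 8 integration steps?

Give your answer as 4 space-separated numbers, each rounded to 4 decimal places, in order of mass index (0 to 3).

Step 0: x=[6.0000 8.0000 15.0000 19.0000] v=[-1.0000 0.0000 0.0000 0.0000]
Step 1: x=[3.5000 10.5000 13.5000 19.5000] v=[-5.0000 5.0000 -3.0000 1.0000]
Step 2: x=[2.7500 11.0000 13.5000 19.5000] v=[-1.5000 1.0000 0.0000 0.0000]
Step 3: x=[4.7500 8.6250 15.2500 19.0000] v=[4.0000 -4.7500 3.5000 -1.0000]
Step 4: x=[6.3125 7.6250 15.5625 19.1250] v=[3.1250 -2.0000 0.6250 0.2500]
Step 5: x=[5.3750 9.9375 13.6875 19.9688] v=[-1.8750 4.6250 -3.7500 1.6875]
Step 6: x=[4.0313 11.8438 13.0782 20.1719] v=[-2.6875 3.8125 -1.2187 0.4062]
Step 7: x=[4.5782 10.4610 15.3985 19.3282] v=[1.0937 -2.7656 4.6406 -1.6875]
Step 8: x=[5.7774 8.6056 17.2149 19.0196] v=[2.3983 -3.7109 3.6328 -0.6172]

Answer: 5.7774 8.6056 17.2149 19.0196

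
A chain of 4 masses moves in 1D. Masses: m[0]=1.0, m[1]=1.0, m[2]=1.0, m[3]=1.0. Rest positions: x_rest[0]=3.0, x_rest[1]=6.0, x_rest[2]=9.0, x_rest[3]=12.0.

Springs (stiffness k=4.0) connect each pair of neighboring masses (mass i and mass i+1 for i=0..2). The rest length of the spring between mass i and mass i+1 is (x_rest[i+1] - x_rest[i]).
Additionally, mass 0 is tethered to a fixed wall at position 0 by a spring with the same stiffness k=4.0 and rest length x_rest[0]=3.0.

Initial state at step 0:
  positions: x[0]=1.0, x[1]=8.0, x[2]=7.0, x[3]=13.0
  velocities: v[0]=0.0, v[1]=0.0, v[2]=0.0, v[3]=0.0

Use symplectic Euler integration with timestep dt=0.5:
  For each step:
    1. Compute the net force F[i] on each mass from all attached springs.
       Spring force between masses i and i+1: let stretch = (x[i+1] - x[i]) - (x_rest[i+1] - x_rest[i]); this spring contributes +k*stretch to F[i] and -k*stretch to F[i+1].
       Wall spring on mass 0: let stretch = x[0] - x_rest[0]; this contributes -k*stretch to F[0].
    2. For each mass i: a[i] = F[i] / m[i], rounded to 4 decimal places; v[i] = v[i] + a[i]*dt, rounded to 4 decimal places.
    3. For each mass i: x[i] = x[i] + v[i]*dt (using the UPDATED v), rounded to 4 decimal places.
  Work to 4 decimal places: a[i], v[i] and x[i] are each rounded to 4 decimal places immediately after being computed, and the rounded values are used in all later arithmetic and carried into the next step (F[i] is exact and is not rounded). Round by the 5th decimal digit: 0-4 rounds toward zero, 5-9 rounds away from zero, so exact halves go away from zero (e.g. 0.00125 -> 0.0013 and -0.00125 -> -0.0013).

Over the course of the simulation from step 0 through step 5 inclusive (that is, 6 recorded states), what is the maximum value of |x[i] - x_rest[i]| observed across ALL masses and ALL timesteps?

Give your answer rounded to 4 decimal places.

Step 0: x=[1.0000 8.0000 7.0000 13.0000] v=[0.0000 0.0000 0.0000 0.0000]
Step 1: x=[7.0000 0.0000 14.0000 10.0000] v=[12.0000 -16.0000 14.0000 -6.0000]
Step 2: x=[-1.0000 13.0000 3.0000 14.0000] v=[-16.0000 26.0000 -22.0000 8.0000]
Step 3: x=[6.0000 2.0000 13.0000 10.0000] v=[14.0000 -22.0000 20.0000 -8.0000]
Step 4: x=[3.0000 6.0000 9.0000 12.0000] v=[-6.0000 8.0000 -8.0000 4.0000]
Step 5: x=[0.0000 10.0000 5.0000 14.0000] v=[-6.0000 8.0000 -8.0000 4.0000]
Max displacement = 7.0000

Answer: 7.0000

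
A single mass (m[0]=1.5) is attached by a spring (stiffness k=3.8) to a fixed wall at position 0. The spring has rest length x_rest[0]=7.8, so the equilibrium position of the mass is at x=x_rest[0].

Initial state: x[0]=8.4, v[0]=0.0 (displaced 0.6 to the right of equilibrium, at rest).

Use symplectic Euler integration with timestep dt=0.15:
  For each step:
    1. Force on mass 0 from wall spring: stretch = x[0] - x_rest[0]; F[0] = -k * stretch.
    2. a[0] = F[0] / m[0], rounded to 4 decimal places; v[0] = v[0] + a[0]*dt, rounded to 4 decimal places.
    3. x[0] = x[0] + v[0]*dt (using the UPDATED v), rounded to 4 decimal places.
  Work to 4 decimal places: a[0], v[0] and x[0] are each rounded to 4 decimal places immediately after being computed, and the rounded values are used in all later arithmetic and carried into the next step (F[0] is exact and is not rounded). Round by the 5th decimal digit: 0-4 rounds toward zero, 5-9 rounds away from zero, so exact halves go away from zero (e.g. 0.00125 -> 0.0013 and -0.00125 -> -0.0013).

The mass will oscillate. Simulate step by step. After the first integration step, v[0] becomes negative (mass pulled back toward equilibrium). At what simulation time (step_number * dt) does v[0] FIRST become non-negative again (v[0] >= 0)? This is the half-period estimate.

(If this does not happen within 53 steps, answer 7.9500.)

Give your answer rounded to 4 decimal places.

Answer: 2.1000

Derivation:
Step 0: x=[8.4000] v=[0.0000]
Step 1: x=[8.3658] v=[-0.2280]
Step 2: x=[8.2994] v=[-0.4430]
Step 3: x=[8.2045] v=[-0.6328]
Step 4: x=[8.0865] v=[-0.7865]
Step 5: x=[7.9522] v=[-0.8954]
Step 6: x=[7.8092] v=[-0.9532]
Step 7: x=[7.6657] v=[-0.9567]
Step 8: x=[7.5298] v=[-0.9057]
Step 9: x=[7.4094] v=[-0.8030]
Step 10: x=[7.3112] v=[-0.6546]
Step 11: x=[7.2409] v=[-0.4689]
Step 12: x=[7.2024] v=[-0.2564]
Step 13: x=[7.1980] v=[-0.0293]
Step 14: x=[7.2279] v=[0.1995]
First v>=0 after going negative at step 14, time=2.1000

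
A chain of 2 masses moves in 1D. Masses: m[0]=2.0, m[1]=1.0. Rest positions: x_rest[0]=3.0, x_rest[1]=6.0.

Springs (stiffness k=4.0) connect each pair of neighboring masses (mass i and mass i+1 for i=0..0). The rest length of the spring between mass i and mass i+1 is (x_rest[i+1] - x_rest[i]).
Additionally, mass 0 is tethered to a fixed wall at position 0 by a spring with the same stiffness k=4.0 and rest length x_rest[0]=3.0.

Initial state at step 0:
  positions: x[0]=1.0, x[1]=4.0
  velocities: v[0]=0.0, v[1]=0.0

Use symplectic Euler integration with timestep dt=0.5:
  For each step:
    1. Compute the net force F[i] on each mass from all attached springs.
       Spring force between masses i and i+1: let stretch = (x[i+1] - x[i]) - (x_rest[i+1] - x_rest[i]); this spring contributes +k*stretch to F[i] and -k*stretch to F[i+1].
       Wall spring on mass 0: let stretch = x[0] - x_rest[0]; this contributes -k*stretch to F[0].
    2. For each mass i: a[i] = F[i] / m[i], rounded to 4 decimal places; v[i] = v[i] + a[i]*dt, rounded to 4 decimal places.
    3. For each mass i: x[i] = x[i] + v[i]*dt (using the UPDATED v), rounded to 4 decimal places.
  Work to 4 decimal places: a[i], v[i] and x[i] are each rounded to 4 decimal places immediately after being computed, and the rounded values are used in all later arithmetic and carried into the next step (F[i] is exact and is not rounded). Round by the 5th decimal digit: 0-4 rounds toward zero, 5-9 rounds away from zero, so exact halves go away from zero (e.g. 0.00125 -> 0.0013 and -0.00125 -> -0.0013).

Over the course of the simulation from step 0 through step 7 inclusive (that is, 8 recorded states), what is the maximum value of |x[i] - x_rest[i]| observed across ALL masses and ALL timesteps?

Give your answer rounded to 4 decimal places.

Step 0: x=[1.0000 4.0000] v=[0.0000 0.0000]
Step 1: x=[2.0000 4.0000] v=[2.0000 0.0000]
Step 2: x=[3.0000 5.0000] v=[2.0000 2.0000]
Step 3: x=[3.5000 7.0000] v=[1.0000 4.0000]
Step 4: x=[4.0000 8.5000] v=[1.0000 3.0000]
Step 5: x=[4.7500 8.5000] v=[1.5000 0.0000]
Step 6: x=[5.0000 7.7500] v=[0.5000 -1.5000]
Step 7: x=[4.1250 7.2500] v=[-1.7500 -1.0000]
Max displacement = 2.5000

Answer: 2.5000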